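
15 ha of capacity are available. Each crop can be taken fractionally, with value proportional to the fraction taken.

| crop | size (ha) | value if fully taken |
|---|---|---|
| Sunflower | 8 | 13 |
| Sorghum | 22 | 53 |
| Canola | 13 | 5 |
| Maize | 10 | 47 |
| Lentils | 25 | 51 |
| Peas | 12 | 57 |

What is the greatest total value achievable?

71.1

Sort by value density: Peas 57/12≈4.75, Maize 47/10≈4.7, Sorghum 53/22≈2.41, Lentils 51/25≈2.04, Sunflower 13/8≈1.62, Canola 5/13≈0.385.
All 12 ha of Peas fit (value 57) ; 3 remain.
3 ha left: a 3/10 share of Maize gives 47×3/10 = 14.1.
Total value = 71.1.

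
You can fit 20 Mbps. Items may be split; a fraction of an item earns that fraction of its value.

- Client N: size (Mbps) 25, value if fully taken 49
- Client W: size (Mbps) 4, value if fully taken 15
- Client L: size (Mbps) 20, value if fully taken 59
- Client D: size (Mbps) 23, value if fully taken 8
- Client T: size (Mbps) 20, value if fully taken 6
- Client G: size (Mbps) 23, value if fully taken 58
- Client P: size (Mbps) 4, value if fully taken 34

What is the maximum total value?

84.4

Sort by value density: Client P 34/4≈8.5, Client W 15/4≈3.75, Client L 59/20≈2.95, Client G 58/23≈2.52, Client N 49/25≈1.96, Client D 8/23≈0.348, Client T 6/20≈0.3.
All 4 Mbps of Client P fit (value 34) → 16 remain.
Take all of Client W (4 Mbps, value 15) → 12 Mbps left.
12 Mbps left: a 12/20 share of Client L gives 59×12/20 = 35.4.
Total value = 84.4.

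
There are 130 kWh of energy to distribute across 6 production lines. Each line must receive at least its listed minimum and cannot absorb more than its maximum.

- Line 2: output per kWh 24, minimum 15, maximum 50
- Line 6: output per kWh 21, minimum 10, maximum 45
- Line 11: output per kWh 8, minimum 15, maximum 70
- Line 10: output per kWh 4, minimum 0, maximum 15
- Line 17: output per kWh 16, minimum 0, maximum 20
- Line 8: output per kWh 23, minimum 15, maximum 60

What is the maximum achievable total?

Meeting every minimum uses 15+10+15+0+0+15 = 55 kWh, leaving 75.
Highest output per kWh first: Line 2 24 > Line 8 23 > Line 6 21 > Line 17 16 > Line 11 8 > Line 10 4.
Line 2: +35 to 50 (cap) → 40 left.
Line 8 has room for 45 more but only 40 remain, so it gets 55.
Total = 24×50 + 21×10 + 8×15 + 23×55 = 2795.

2795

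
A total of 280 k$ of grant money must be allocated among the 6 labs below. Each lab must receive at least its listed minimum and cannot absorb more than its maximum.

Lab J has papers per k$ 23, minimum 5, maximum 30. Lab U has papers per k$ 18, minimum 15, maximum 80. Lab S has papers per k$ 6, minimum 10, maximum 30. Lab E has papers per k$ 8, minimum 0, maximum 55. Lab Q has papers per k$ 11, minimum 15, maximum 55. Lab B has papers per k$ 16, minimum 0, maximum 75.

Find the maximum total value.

4235

Meeting every minimum uses 5+15+10+0+15+0 = 45 k$, leaving 235.
Rank by papers per k$: Lab J 23 > Lab U 18 > Lab B 16 > Lab Q 11 > Lab E 8 > Lab S 6.
Lab J takes 25 more to reach its cap of 30 — 210 left.
Lab U takes 65 more to reach its cap of 80 — 145 left.
Give Lab B 75 more to hit its cap of 75 — 70 left.
Lab Q takes 40 more to reach its cap of 55 — 30 left.
Only 30 left; Lab E takes them to reach 30.
Total = 23×30 + 18×80 + 6×10 + 8×30 + 11×55 + 16×75 = 4235.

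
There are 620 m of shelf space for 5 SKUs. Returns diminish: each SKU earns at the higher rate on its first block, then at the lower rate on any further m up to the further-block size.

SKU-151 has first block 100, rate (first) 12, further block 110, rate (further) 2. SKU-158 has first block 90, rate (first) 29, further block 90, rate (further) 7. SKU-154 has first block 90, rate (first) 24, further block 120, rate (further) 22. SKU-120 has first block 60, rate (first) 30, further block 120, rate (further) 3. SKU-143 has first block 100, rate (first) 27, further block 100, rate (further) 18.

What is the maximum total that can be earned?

Order all 10 blocks by rate: SKU-120/tier1 30 > SKU-158/tier1 29 > SKU-143/tier1 27 > SKU-154/tier1 24 > SKU-154/tier2 22 > SKU-143/tier2 18 > SKU-151/tier1 12 > SKU-158/tier2 7 > SKU-120/tier2 3 > SKU-151/tier2 2.
SKU-120 tier1 at 30: fill all 60 → 560 left.
SKU-158/tier1 (29): +90 → 470 left.
SKU-143/tier1 (27): +100 → 370 left.
Fill SKU-154 tier1 block (90 at 24) → 280 left.
SKU-154 tier2 at 22: fill all 120 → 160 left.
SKU-143 tier2 at 18: fill all 100 → 60 left.
SKU-151 tier1 at 12: only 60 left, fill 60.
Total = 30×60 + 29×90 + 27×100 + 24×90 + 22×120 + 18×100 + 12×60 = 14430.

14430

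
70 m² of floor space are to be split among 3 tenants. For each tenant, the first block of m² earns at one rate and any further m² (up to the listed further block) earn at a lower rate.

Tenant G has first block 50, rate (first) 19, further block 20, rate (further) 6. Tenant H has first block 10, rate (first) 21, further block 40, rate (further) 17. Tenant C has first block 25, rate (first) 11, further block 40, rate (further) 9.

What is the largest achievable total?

Treat each block as its own option and order by rate: Tenant H/first 21 > Tenant G/first 19 > Tenant H/second 17 > Tenant C/first 11 > Tenant C/second 9 > Tenant G/second 6.
Fill Tenant H first block (10 at 21) ; 60 left.
Fill Tenant G first block (50 at 19) ; 10 left.
10 remain; put them into Tenant H second at 17.
Total = 21×10 + 19×50 + 17×10 = 1330.

1330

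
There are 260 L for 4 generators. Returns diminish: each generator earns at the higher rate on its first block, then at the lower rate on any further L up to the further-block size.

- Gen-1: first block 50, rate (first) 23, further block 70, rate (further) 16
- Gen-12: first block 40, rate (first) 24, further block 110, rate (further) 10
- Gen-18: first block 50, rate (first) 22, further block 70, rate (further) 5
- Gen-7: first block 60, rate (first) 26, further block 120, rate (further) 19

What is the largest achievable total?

5910

Treat each block as its own option and order by rate: Gen-7/T1 26 > Gen-12/T1 24 > Gen-1/T1 23 > Gen-18/T1 22 > Gen-7/T2 19 > Gen-1/T2 16 > Gen-12/T2 10 > Gen-18/T2 5.
Fill Gen-7 T1 block (60 at 26) ; 200 left.
Fill Gen-12 T1 block (40 at 24) ; 160 left.
Fill Gen-1 T1 block (50 at 23) ; 110 left.
Gen-18/T1 (22): +50 ; 60 left.
60 remain; put them into Gen-7 T2 at 19.
Total = 26×60 + 24×40 + 23×50 + 22×50 + 19×60 = 5910.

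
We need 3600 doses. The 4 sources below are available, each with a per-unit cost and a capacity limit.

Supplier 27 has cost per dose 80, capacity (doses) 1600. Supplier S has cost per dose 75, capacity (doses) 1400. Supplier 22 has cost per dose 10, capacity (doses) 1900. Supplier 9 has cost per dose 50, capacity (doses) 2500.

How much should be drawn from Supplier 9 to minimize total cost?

1700

Use sources in increasing cost order.
Take 1900 from Supplier 22 at 10 — need 1700 more.
Supplier 9 (50): take the remaining 1700 — done.
Supplier S, Supplier 27: unused.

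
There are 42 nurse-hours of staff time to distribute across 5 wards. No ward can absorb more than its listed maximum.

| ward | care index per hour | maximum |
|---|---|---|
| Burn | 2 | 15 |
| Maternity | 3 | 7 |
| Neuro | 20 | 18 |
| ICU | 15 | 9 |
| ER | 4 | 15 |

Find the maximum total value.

Rank by care index per hour: Neuro 20 > ICU 15 > ER 4 > Maternity 3 > Burn 2.
Give Neuro 18 to hit its cap of 18 ; 24 left.
ICU: +9 to 9 (cap) ; 15 left.
ER takes 15 to reach its cap of 15 ; 0 left.
Total = 20×18 + 15×9 + 4×15 = 555.

555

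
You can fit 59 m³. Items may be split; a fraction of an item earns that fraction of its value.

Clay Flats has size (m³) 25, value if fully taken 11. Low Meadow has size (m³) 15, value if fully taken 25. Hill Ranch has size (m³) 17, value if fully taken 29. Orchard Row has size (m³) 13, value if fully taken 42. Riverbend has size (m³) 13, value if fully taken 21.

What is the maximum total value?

117.44

Rank by value-to-size ratio: Orchard Row 42/13≈3.23, Hill Ranch 29/17≈1.71, Low Meadow 25/15≈1.67, Riverbend 21/13≈1.62, Clay Flats 11/25≈0.44.
Orchard Row: take in full, 13 m³ for value 42 — 46 left.
All 17 m³ of Hill Ranch fit (value 29) — 29 remain.
Low Meadow: take in full, 15 m³ for value 25 — 14 left.
Riverbend: take in full, 13 m³ for value 21 — 1 left.
Only 1 m³ remain; take 1/25 of Clay Flats for value 11×1/25 = 0.44.
Total value = 117.44.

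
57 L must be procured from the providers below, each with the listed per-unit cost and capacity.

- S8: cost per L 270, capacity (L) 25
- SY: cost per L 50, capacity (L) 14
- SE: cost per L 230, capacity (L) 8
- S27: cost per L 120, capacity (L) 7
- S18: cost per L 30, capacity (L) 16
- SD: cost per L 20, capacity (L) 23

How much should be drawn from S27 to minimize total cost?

4

Cheapest first:
Take 23 from SD at 20 — need 34 more.
Take 16 from S18 at 30 — need 18 more.
Take 14 from SY at 50 — need 4 more.
Take 4 from S27 at 120 to finish.
SE, S8: unused.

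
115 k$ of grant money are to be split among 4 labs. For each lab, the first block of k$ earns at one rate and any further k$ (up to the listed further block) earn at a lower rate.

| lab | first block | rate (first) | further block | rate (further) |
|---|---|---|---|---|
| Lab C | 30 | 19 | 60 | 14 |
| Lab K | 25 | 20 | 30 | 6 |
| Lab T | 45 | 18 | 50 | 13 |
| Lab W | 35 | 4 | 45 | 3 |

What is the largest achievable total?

2090

Order all 8 blocks by rate: Lab K/first 20 > Lab C/first 19 > Lab T/first 18 > Lab C/second 14 > Lab T/second 13 > Lab K/second 6 > Lab W/first 4 > Lab W/second 3.
Lab K/first (20): +25 → 90 left.
Lab C/first (19): +30 → 60 left.
Lab T first at 18: fill all 45 → 15 left.
Lab C second at 14: only 15 left, fill 15.
Total = 20×25 + 19×30 + 18×45 + 14×15 = 2090.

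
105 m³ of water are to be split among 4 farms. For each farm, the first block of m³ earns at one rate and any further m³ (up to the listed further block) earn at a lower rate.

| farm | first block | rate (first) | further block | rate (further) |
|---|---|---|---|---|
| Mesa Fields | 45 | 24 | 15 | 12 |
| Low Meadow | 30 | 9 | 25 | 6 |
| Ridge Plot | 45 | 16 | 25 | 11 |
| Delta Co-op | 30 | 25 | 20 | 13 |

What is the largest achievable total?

2310

Order all 8 blocks by rate: Delta Co-op/first 25 > Mesa Fields/first 24 > Ridge Plot/first 16 > Delta Co-op/second 13 > Mesa Fields/second 12 > Ridge Plot/second 11 > Low Meadow/first 9 > Low Meadow/second 6.
Delta Co-op/first (25): +30 → 75 left.
Mesa Fields first at 24: fill all 45 → 30 left.
30 remain; put them into Ridge Plot first at 16.
Total = 25×30 + 24×45 + 16×30 = 2310.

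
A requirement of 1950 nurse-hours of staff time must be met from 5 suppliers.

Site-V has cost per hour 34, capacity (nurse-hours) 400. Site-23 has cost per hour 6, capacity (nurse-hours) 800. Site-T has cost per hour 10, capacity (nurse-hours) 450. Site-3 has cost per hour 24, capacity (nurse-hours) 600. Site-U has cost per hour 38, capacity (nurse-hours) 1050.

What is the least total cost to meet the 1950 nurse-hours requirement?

Fill from the cheapest supplier first.
Take 800 from Site-23 at 6 ; need 1150 more.
Site-T at 10: take all 450 nurse-hours ; 700 still needed.
Take 600 from Site-3 at 24 ; need 100 more.
Site-V (34): take the remaining 100 ; done.
Site-U: unused.
Cost = 800×6 + 450×10 + 600×24 + 100×34 = 27100.

27100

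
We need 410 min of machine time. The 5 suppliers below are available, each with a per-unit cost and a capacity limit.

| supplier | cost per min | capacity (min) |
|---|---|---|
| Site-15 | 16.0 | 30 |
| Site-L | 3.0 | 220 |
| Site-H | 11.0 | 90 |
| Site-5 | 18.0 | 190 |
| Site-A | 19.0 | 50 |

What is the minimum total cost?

3390

Use suppliers in increasing cost order.
Site-L (3.0): use full 220 → 190 min to go.
Take 90 from Site-H at 11.0 → need 100 more.
Site-15 (16.0): use full 30 → 70 min to go.
Site-5 (18.0): take the remaining 70 → done.
Site-A: unused.
Cost = 220×3.0 + 90×11.0 + 30×16.0 + 70×18.0 = 3390.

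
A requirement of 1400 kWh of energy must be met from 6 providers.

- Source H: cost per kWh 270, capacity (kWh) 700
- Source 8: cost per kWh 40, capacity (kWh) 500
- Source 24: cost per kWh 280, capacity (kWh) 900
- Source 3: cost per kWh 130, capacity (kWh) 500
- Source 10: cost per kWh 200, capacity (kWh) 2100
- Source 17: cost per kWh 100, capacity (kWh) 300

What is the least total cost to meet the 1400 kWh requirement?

135000

Use providers in increasing cost order.
Take 500 from Source 8 at 40 — need 900 more.
Take 300 from Source 17 at 100 — need 600 more.
Take 500 from Source 3 at 130 — need 100 more.
Take 100 from Source 10 at 200 to finish.
Source H, Source 24: unused.
Cost = 500×40 + 300×100 + 500×130 + 100×200 = 135000.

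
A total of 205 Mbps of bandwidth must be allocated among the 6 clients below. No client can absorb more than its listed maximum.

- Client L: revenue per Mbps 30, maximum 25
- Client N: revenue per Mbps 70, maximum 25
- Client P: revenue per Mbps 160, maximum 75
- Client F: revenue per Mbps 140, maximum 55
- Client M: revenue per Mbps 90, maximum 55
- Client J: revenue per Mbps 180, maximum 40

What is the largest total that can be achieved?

Order the clients by revenue per Mbps: Client J 180 > Client P 160 > Client F 140 > Client M 90 > Client N 70 > Client L 30.
Client J takes 40 to reach its cap of 40 → 165 left.
Client P: +75 to 75 (cap) → 90 left.
Give Client F 55 to hit its cap of 55 → 35 left.
Client M: +35 (room for 55) → 35. Pool exhausted.
Total = 160×75 + 140×55 + 90×35 + 180×40 = 30050.

30050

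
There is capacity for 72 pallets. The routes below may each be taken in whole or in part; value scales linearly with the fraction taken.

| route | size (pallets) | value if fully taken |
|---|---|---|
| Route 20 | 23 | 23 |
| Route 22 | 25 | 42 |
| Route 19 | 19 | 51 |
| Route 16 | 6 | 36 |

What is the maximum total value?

151

Rank by value-to-size ratio: Route 16 36/6≈6, Route 19 51/19≈2.68, Route 22 42/25≈1.68, Route 20 23/23≈1.
All 6 pallets of Route 16 fit (value 36) → 66 remain.
Route 19: take in full, 19 pallets for value 51 → 47 left.
All 25 pallets of Route 22 fit (value 42) → 22 remain.
Only 22 pallets remain; take 22/23 of Route 20 for value 23×22/23 = 22.
Total value = 151.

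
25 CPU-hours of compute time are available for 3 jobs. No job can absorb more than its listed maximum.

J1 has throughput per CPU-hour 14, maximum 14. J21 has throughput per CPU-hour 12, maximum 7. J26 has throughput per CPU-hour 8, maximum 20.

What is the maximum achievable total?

Order the jobs by throughput per CPU-hour: J1 14 > J21 12 > J26 8.
J1 takes 14 to reach its cap of 14 — 11 left.
J21: +7 to 7 (cap) — 4 left.
J26 has room for 20 but only 4 remain, so it gets 4.
Total = 14×14 + 12×7 + 8×4 = 312.

312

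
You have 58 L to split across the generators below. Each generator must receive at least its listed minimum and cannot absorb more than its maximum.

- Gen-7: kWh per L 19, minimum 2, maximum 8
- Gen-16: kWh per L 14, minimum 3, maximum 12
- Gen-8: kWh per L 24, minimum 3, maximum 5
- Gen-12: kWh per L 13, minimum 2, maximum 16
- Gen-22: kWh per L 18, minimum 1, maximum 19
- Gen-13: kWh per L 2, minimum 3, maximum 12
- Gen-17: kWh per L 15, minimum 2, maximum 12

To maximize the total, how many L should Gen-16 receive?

9

Meeting every minimum uses 2+3+3+2+1+3+2 = 16 L, leaving 42.
Highest kWh per L first: Gen-8 24 > Gen-7 19 > Gen-22 18 > Gen-17 15 > Gen-16 14 > Gen-12 13 > Gen-13 2.
Gen-8 takes 2 more to reach its cap of 5 — 40 left.
Gen-7: +6 to 8 (cap) — 34 left.
Give Gen-22 18 more to hit its cap of 19 — 16 left.
Give Gen-17 10 more to hit its cap of 12 — 6 left.
Gen-16: +6 (room for 9) → 9. Pool exhausted.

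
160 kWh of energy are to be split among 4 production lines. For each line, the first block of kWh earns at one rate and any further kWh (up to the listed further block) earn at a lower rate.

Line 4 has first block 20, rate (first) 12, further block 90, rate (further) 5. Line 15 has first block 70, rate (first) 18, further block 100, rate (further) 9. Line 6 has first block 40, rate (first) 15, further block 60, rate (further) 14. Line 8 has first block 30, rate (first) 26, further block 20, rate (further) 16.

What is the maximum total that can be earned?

2960

Order all 8 blocks by rate: Line 8/tier1 26 > Line 15/tier1 18 > Line 8/tier2 16 > Line 6/tier1 15 > Line 6/tier2 14 > Line 4/tier1 12 > Line 15/tier2 9 > Line 4/tier2 5.
Line 8/tier1 (26): +30 — 130 left.
Line 15 tier1 at 18: fill all 70 — 60 left.
Fill Line 8 tier2 block (20 at 16) — 40 left.
Line 6 tier1 at 15: fill all 40 — 0 left.
Total = 26×30 + 18×70 + 16×20 + 15×40 = 2960.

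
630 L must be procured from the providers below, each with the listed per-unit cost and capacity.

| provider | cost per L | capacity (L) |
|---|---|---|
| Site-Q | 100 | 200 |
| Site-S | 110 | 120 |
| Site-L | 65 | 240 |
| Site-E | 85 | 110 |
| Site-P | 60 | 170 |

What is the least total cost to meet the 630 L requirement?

Cheapest first:
Site-P (60): use full 170 ; 460 L to go.
Site-L at 65: take all 240 L ; 220 still needed.
Site-E (85): use full 110 ; 110 L to go.
Take 110 from Site-Q at 100 to finish.
Site-S: unused.
Cost = 170×60 + 240×65 + 110×85 + 110×100 = 46150.

46150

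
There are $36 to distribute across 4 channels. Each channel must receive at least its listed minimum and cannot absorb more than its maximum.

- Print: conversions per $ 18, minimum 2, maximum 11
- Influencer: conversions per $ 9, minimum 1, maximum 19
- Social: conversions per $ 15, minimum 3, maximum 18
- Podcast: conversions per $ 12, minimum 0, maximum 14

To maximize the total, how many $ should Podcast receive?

Meeting every minimum uses 2+1+3+0 = 6 $, leaving 30.
Rank by conversions per $: Print 18 > Social 15 > Podcast 12 > Influencer 9.
Print: +9 to 11 (cap) → 21 left.
Social: +15 to 18 (cap) → 6 left.
Only 6 left; Podcast takes them to reach 6.

6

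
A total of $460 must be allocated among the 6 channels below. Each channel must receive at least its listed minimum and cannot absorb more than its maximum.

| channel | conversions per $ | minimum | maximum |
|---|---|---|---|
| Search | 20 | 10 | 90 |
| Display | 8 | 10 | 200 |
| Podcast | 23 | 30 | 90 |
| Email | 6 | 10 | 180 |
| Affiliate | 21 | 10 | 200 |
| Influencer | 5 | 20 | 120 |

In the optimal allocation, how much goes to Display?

50

Meeting every minimum uses 10+10+30+10+10+20 = 90 $, leaving 370.
Order the channels by conversions per $: Podcast 23 > Affiliate 21 > Search 20 > Display 8 > Email 6 > Influencer 5.
Give Podcast 60 more to hit its cap of 90 ; 310 left.
Affiliate takes 190 more to reach its cap of 200 ; 120 left.
Give Search 80 more to hit its cap of 90 ; 40 left.
Display has room for 190 more but only 40 remain, so it gets 50.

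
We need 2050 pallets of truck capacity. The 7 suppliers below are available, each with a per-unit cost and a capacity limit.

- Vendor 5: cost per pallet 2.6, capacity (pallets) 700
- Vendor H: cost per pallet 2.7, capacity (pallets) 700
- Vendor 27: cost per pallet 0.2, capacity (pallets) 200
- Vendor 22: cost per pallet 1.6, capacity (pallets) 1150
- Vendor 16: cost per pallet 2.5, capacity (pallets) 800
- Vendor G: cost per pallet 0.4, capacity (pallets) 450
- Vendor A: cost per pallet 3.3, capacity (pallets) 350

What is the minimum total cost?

2685

Use suppliers in increasing cost order.
Take 200 from Vendor 27 at 0.2 ; need 1850 more.
Vendor G at 0.4: take all 450 pallets ; 1400 still needed.
Vendor 22 (1.6): use full 1150 ; 250 pallets to go.
Take 250 from Vendor 16 at 2.5 to finish.
Vendor 5, Vendor H, Vendor A: unused.
Cost = 200×0.2 + 450×0.4 + 1150×1.6 + 250×2.5 = 2685.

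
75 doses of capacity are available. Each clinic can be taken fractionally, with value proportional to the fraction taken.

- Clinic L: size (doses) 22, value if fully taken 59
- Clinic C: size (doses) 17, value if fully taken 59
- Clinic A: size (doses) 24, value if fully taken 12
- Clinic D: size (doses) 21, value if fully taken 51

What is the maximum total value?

176.5

Sort by value density: Clinic C 59/17≈3.47, Clinic L 59/22≈2.68, Clinic D 51/21≈2.43, Clinic A 12/24≈0.5.
Take all of Clinic C (17 doses, value 59) → 58 doses left.
Clinic L: take in full, 22 doses for value 59 → 36 left.
All 21 doses of Clinic D fit (value 51) → 15 remain.
15 doses left: a 15/24 share of Clinic A gives 12×15/24 = 7.5.
Total value = 176.5.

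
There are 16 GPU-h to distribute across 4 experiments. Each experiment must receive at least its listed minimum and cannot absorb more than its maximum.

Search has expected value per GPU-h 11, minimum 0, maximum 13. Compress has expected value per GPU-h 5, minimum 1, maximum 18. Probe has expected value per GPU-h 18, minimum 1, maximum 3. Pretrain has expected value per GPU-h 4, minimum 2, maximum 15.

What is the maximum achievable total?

177

Meeting every minimum uses 0+1+1+2 = 4 GPU-h, leaving 12.
Order the experiments by expected value per GPU-h: Probe 18 > Search 11 > Compress 5 > Pretrain 4.
Give Probe 2 more to hit its cap of 3 → 10 left.
Only 10 left; Search takes them to reach 10.
Total = 11×10 + 5×1 + 18×3 + 4×2 = 177.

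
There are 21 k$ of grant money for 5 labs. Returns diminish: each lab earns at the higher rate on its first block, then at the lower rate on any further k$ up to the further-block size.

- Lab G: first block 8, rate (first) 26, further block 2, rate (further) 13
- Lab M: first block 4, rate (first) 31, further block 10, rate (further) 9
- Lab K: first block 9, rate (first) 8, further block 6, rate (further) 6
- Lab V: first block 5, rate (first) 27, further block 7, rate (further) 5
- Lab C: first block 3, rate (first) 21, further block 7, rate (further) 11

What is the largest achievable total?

543

Order all 10 blocks by rate: Lab M/T1 31 > Lab V/T1 27 > Lab G/T1 26 > Lab C/T1 21 > Lab G/T2 13 > Lab C/T2 11 > Lab M/T2 9 > Lab K/T1 8 > Lab K/T2 6 > Lab V/T2 5.
Fill Lab M T1 block (4 at 31) ; 17 left.
Lab V/T1 (27): +5 ; 12 left.
Lab G T1 at 26: fill all 8 ; 4 left.
Fill Lab C T1 block (3 at 21) ; 1 left.
Lab G/T2: +1 of 2 at 13; pool empty.
Total = 31×4 + 27×5 + 26×8 + 21×3 + 13×1 = 543.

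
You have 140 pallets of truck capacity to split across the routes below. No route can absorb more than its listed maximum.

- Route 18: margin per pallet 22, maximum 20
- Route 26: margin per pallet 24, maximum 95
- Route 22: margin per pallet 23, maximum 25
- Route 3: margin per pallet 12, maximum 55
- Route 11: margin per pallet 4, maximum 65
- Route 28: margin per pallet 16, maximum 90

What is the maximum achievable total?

3295

Highest margin per pallet first: Route 26 24 > Route 22 23 > Route 18 22 > Route 28 16 > Route 3 12 > Route 11 4.
Give Route 26 95 to hit its cap of 95 → 45 left.
Route 22: +25 to 25 (cap) → 20 left.
Route 18: +20 to 20 (cap) → 0 left.
Total = 22×20 + 24×95 + 23×25 = 3295.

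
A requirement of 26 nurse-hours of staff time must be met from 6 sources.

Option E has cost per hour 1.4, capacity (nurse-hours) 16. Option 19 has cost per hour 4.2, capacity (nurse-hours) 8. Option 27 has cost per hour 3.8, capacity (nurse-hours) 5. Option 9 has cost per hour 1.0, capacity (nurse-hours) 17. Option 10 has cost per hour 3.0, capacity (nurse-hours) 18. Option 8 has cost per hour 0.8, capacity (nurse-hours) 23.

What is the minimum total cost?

Use sources in increasing cost order.
Take 23 from Option 8 at 0.8 ; need 3 more.
Option 9 (1.0): take the remaining 3 ; done.
Option E, Option 10, Option 27, Option 19: unused.
Cost = 23×0.8 + 3×1.0 = 21.4.

21.4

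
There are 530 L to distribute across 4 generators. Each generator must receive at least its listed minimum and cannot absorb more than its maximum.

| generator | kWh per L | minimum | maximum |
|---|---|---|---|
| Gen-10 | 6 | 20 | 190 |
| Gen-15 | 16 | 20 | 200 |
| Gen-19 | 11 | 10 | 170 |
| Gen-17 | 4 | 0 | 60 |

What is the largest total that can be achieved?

6030

Meeting every minimum uses 20+20+10+0 = 50 L, leaving 480.
Order the generators by kWh per L: Gen-15 16 > Gen-19 11 > Gen-10 6 > Gen-17 4.
Gen-15 takes 180 more to reach its cap of 200 ; 300 left.
Gen-19 takes 160 more to reach its cap of 170 ; 140 left.
Gen-10: +140 (room for 170) → 160. Pool exhausted.
Total = 6×160 + 16×200 + 11×170 = 6030.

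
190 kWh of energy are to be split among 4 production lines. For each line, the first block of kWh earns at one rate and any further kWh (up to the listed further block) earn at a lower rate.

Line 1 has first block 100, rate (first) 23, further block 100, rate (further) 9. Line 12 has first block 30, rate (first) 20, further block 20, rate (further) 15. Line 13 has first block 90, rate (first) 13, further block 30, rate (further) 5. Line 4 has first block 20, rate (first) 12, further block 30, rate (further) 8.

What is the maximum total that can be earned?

Order all 8 blocks by rate: Line 1/tier1 23 > Line 12/tier1 20 > Line 12/tier2 15 > Line 13/tier1 13 > Line 4/tier1 12 > Line 1/tier2 9 > Line 4/tier2 8 > Line 13/tier2 5.
Line 1 tier1 at 23: fill all 100 → 90 left.
Line 12/tier1 (20): +30 → 60 left.
Line 12 tier2 at 15: fill all 20 → 40 left.
40 remain; put them into Line 13 tier1 at 13.
Total = 23×100 + 20×30 + 15×20 + 13×40 = 3720.

3720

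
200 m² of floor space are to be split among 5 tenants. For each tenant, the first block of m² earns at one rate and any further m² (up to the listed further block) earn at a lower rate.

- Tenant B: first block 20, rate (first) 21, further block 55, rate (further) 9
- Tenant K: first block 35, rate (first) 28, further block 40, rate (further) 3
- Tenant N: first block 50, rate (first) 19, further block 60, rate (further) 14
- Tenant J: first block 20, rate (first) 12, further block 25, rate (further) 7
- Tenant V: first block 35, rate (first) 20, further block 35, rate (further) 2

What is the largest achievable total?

3890

Order all 10 blocks by rate: Tenant K/tier1 28 > Tenant B/tier1 21 > Tenant V/tier1 20 > Tenant N/tier1 19 > Tenant N/tier2 14 > Tenant J/tier1 12 > Tenant B/tier2 9 > Tenant J/tier2 7 > Tenant K/tier2 3 > Tenant V/tier2 2.
Fill Tenant K tier1 block (35 at 28) — 165 left.
Tenant B tier1 at 21: fill all 20 — 145 left.
Tenant V/tier1 (20): +35 — 110 left.
Tenant N/tier1 (19): +50 — 60 left.
Tenant N tier2 at 14: fill all 60 — 0 left.
Total = 28×35 + 21×20 + 20×35 + 19×50 + 14×60 = 3890.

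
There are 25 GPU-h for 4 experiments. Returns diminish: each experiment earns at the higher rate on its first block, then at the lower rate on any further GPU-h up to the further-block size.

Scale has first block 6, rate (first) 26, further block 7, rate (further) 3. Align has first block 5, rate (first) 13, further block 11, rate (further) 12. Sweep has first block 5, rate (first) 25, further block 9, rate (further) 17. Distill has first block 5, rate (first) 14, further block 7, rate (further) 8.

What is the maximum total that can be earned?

504

Order all 8 blocks by rate: Scale/first 26 > Sweep/first 25 > Sweep/second 17 > Distill/first 14 > Align/first 13 > Align/second 12 > Distill/second 8 > Scale/second 3.
Scale first at 26: fill all 6 → 19 left.
Fill Sweep first block (5 at 25) → 14 left.
Sweep second at 17: fill all 9 → 5 left.
Distill first at 14: fill all 5 → 0 left.
Total = 26×6 + 25×5 + 17×9 + 14×5 = 504.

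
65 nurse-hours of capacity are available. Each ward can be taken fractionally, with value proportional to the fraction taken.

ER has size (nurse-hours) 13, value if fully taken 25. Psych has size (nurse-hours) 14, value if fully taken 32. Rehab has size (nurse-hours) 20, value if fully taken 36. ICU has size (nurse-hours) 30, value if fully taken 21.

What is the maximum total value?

Best value per unit of size first: Psych 32/14≈2.29, ER 25/13≈1.92, Rehab 36/20≈1.8, ICU 21/30≈0.7.
Psych: take in full, 14 nurse-hours for value 32 ; 51 left.
Take all of ER (13 nurse-hours, value 25) ; 38 nurse-hours left.
Take all of Rehab (20 nurse-hours, value 36) ; 18 nurse-hours left.
18 nurse-hours left: a 18/30 share of ICU gives 21×18/30 = 12.6.
Total value = 105.6.

105.6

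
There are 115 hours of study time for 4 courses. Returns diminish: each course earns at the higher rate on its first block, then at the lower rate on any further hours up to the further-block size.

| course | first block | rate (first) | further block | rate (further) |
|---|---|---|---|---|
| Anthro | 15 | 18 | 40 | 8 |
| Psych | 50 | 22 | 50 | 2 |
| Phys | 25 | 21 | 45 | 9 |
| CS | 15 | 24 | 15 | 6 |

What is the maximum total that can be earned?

2345

Order all 8 blocks by rate: CS/tier1 24 > Psych/tier1 22 > Phys/tier1 21 > Anthro/tier1 18 > Phys/tier2 9 > Anthro/tier2 8 > CS/tier2 6 > Psych/tier2 2.
CS tier1 at 24: fill all 15 — 100 left.
Psych/tier1 (22): +50 — 50 left.
Fill Phys tier1 block (25 at 21) — 25 left.
Fill Anthro tier1 block (15 at 18) — 10 left.
Phys tier2 at 9: only 10 left, fill 10.
Total = 24×15 + 22×50 + 21×25 + 18×15 + 9×10 = 2345.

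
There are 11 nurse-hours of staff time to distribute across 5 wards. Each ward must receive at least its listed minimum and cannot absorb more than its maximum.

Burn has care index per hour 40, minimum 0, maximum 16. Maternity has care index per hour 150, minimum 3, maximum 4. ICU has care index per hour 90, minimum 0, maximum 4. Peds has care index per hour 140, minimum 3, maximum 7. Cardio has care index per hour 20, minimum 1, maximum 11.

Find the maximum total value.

1460

Meeting every minimum uses 0+3+0+3+1 = 7 nurse-hours, leaving 4.
Order the wards by care index per hour: Maternity 150 > Peds 140 > ICU 90 > Burn 40 > Cardio 20.
Maternity takes 1 more to reach its cap of 4 → 3 left.
Peds: +3 (room for 4) → 6. Pool exhausted.
Total = 150×4 + 140×6 + 20×1 = 1460.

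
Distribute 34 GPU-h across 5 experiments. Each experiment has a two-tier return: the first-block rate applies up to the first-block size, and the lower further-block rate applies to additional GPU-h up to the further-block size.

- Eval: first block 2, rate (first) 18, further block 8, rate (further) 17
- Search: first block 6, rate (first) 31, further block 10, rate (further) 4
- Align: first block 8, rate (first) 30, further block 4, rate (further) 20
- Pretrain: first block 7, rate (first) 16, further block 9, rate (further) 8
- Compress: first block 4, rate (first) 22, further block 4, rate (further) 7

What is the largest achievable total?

Treat each block as its own option and order by rate: Search/T1 31 > Align/T1 30 > Compress/T1 22 > Align/T2 20 > Eval/T1 18 > Eval/T2 17 > Pretrain/T1 16 > Pretrain/T2 8 > Compress/T2 7 > Search/T2 4.
Search/T1 (31): +6 — 28 left.
Align/T1 (30): +8 — 20 left.
Compress/T1 (22): +4 — 16 left.
Align/T2 (20): +4 — 12 left.
Eval/T1 (18): +2 — 10 left.
Fill Eval T2 block (8 at 17) — 2 left.
Pretrain/T1: +2 of 7 at 16; pool empty.
Total = 31×6 + 30×8 + 22×4 + 20×4 + 18×2 + 17×8 + 16×2 = 798.

798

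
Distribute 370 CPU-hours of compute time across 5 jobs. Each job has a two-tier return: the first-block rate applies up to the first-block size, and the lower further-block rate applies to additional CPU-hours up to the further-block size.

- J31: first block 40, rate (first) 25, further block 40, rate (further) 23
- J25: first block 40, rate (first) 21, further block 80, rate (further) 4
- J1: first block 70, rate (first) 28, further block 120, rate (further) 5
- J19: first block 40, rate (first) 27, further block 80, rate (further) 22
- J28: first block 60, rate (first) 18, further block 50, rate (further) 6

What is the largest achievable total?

Treat each block as its own option and order by rate: J1/T1 28 > J19/T1 27 > J31/T1 25 > J31/T2 23 > J19/T2 22 > J25/T1 21 > J28/T1 18 > J28/T2 6 > J1/T2 5 > J25/T2 4.
J1/T1 (28): +70 ; 300 left.
J19 T1 at 27: fill all 40 ; 260 left.
J31/T1 (25): +40 ; 220 left.
J31/T2 (23): +40 ; 180 left.
J19/T2 (22): +80 ; 100 left.
J25 T1 at 21: fill all 40 ; 60 left.
J28 T1 at 18: fill all 60 ; 0 left.
Total = 28×70 + 27×40 + 25×40 + 23×40 + 22×80 + 21×40 + 18×60 = 8640.

8640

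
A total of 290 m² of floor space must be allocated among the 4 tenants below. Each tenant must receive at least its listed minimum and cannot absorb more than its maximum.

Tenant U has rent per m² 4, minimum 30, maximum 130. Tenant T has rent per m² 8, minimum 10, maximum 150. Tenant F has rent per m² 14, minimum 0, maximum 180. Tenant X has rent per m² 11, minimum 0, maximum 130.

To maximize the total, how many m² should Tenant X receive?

Meeting every minimum uses 30+10+0+0 = 40 m², leaving 250.
Rank by rent per m²: Tenant F 14 > Tenant X 11 > Tenant T 8 > Tenant U 4.
Tenant F: +180 to 180 (cap) ; 70 left.
Only 70 left; Tenant X takes them to reach 70.

70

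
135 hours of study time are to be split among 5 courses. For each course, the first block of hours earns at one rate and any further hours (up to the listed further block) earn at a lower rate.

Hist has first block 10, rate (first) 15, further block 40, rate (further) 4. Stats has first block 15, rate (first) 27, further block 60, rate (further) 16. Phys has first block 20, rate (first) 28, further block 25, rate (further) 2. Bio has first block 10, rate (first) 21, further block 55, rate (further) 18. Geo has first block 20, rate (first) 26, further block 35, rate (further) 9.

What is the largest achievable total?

2925

Treat each block as its own option and order by rate: Phys/tier1 28 > Stats/tier1 27 > Geo/tier1 26 > Bio/tier1 21 > Bio/tier2 18 > Stats/tier2 16 > Hist/tier1 15 > Geo/tier2 9 > Hist/tier2 4 > Phys/tier2 2.
Fill Phys tier1 block (20 at 28) — 115 left.
Stats/tier1 (27): +15 — 100 left.
Geo/tier1 (26): +20 — 80 left.
Bio tier1 at 21: fill all 10 — 70 left.
Bio tier2 at 18: fill all 55 — 15 left.
15 remain; put them into Stats tier2 at 16.
Total = 28×20 + 27×15 + 26×20 + 21×10 + 18×55 + 16×15 = 2925.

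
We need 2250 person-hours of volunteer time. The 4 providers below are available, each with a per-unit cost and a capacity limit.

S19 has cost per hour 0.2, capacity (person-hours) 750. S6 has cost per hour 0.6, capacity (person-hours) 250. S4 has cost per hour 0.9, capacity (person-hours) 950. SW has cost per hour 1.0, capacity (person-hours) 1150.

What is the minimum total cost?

Cheapest first:
S19 at 0.2: take all 750 person-hours — 1500 still needed.
Take 250 from S6 at 0.6 — need 1250 more.
S4 (0.9): use full 950 — 300 person-hours to go.
Take 300 from SW at 1.0 to finish.
Cost = 750×0.2 + 250×0.6 + 950×0.9 + 300×1.0 = 1455.

1455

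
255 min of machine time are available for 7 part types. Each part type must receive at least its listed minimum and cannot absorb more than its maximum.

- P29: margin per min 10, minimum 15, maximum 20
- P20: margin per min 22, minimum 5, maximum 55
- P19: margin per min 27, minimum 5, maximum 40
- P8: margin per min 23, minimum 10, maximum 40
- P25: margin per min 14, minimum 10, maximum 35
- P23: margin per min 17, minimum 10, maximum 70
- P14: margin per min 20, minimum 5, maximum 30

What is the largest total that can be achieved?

5205

Meeting every minimum uses 15+5+5+10+10+10+5 = 60 min, leaving 195.
Rank by margin per min: P19 27 > P8 23 > P20 22 > P14 20 > P23 17 > P25 14 > P29 10.
Give P19 35 more to hit its cap of 40 — 160 left.
P8: +30 to 40 (cap) — 130 left.
P20 takes 50 more to reach its cap of 55 — 80 left.
Give P14 25 more to hit its cap of 30 — 55 left.
P23 has room for 60 more but only 55 remain, so it gets 65.
Total = 10×15 + 22×55 + 27×40 + 23×40 + 14×10 + 17×65 + 20×30 = 5205.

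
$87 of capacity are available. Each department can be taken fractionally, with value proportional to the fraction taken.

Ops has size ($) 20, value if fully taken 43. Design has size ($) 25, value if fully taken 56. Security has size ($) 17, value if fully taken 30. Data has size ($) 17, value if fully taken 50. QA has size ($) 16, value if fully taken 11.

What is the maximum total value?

Rank by value-to-size ratio: Data 50/17≈2.94, Design 56/25≈2.24, Ops 43/20≈2.15, Security 30/17≈1.76, QA 11/16≈0.688.
Take all of Data (17 $, value 50) — 70 $ left.
Design: take in full, 25 $ for value 56 — 45 left.
Take all of Ops (20 $, value 43) — 25 $ left.
Security: take in full, 17 $ for value 30 — 8 left.
Only 8 $ remain; take 8/16 of QA for value 11×8/16 = 5.5.
Total value = 184.5.

184.5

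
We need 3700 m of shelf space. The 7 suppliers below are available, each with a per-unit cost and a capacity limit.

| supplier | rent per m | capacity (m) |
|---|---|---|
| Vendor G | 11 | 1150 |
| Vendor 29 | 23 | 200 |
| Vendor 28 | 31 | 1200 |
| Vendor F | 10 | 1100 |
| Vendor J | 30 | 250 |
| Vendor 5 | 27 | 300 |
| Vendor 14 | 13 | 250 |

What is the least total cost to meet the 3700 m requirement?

Use suppliers in increasing cost order.
Vendor F (10): use full 1100 — 2600 m to go.
Take 1150 from Vendor G at 11 — need 1450 more.
Take 250 from Vendor 14 at 13 — need 1200 more.
Take 200 from Vendor 29 at 23 — need 1000 more.
Vendor 5 (27): use full 300 — 700 m to go.
Vendor J at 30: take all 250 m — 450 still needed.
Take 450 from Vendor 28 at 31 to finish.
Cost = 1100×10 + 1150×11 + 250×13 + 200×23 + 300×27 + 250×30 + 450×31 = 61050.

61050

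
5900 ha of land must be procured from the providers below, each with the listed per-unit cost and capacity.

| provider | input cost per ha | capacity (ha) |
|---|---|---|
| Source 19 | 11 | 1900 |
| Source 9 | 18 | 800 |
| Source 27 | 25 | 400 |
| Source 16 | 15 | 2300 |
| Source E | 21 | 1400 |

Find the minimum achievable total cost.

88700

Use providers in increasing cost order.
Source 19 (11): use full 1900 ; 4000 ha to go.
Source 16 at 15: take all 2300 ha ; 1700 still needed.
Source 9 (18): use full 800 ; 900 ha to go.
Source E at 21: take 900 of its 1400 ; requirement met.
Source 27: unused.
Cost = 1900×11 + 2300×15 + 800×18 + 900×21 = 88700.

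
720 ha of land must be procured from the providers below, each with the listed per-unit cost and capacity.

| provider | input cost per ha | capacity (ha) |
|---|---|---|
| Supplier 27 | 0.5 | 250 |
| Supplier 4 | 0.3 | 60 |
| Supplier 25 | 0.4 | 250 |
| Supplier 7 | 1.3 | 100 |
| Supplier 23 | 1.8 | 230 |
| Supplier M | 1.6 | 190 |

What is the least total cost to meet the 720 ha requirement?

469

Use providers in increasing cost order.
Take 60 from Supplier 4 at 0.3 — need 660 more.
Take 250 from Supplier 25 at 0.4 — need 410 more.
Supplier 27 (0.5): use full 250 — 160 ha to go.
Take 100 from Supplier 7 at 1.3 — need 60 more.
Supplier M (1.6): take the remaining 60 — done.
Supplier 23: unused.
Cost = 60×0.3 + 250×0.4 + 250×0.5 + 100×1.3 + 60×1.6 = 469.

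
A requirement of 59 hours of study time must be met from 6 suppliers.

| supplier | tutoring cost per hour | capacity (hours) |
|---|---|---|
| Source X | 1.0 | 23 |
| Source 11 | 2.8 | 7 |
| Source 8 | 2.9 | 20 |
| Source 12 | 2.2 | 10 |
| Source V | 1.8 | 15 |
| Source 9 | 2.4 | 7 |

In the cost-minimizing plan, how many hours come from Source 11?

4

Fill from the cheapest supplier first.
Source X at 1.0: take all 23 hours — 36 still needed.
Source V (1.8): use full 15 — 21 hours to go.
Source 12 (2.2): use full 10 — 11 hours to go.
Source 9 at 2.4: take all 7 hours — 4 still needed.
Take 4 from Source 11 at 2.8 to finish.
Source 8: unused.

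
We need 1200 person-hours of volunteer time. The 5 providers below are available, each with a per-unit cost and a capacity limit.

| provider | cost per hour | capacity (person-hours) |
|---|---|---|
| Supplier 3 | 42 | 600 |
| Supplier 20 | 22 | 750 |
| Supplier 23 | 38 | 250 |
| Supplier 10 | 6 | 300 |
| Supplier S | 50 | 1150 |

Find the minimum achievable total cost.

Fill from the cheapest provider first.
Supplier 10 (6): use full 300 — 900 person-hours to go.
Supplier 20 (22): use full 750 — 150 person-hours to go.
Take 150 from Supplier 23 at 38 to finish.
Supplier 3, Supplier S: unused.
Cost = 300×6 + 750×22 + 150×38 = 24000.

24000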